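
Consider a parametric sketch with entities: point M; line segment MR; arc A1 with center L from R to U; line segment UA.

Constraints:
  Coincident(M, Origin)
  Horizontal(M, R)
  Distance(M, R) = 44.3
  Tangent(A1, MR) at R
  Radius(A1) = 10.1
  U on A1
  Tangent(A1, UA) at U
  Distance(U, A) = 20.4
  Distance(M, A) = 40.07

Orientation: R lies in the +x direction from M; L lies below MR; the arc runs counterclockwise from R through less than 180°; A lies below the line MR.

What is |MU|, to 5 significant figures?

35.344

Checks: ∠(LR, RM) = 90.00° ✓; |LR| = 10.10 ✓; |LU| = 10.10 ✓; ∠(LU, UA) = 90.00° ✓; |UA| = 20.40 ✓; |MA| = 40.07 ✓.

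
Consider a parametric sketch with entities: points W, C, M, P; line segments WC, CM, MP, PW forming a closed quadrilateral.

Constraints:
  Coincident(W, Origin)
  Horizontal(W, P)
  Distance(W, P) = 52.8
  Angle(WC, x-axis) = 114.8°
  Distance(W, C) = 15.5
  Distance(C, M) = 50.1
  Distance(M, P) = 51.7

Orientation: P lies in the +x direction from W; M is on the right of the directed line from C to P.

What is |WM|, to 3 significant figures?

34.6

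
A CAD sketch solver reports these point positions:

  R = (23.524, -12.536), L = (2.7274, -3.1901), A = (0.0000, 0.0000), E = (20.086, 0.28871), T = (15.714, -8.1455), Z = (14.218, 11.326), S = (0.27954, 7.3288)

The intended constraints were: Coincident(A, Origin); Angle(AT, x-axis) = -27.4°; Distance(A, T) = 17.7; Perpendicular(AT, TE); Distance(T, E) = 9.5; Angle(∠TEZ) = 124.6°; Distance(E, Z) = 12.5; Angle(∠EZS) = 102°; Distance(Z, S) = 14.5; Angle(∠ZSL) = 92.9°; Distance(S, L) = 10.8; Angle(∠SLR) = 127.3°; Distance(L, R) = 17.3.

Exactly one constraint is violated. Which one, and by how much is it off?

Distance(L, R) = 17.3 — off by 5.50.

A = (0.00, 0.00) ✓; AT at -27.40° ✓; |AT| = 17.70 ✓; ∠(AT, TE) = 90.00° ✓; |TE| = 9.500 ✓; ∠TEZ = 124.6° ✓; |EZ| = 12.50 ✓; ∠EZS = 102.0° ✓; |ZS| = 14.50 ✓; ∠ZSL = 92.90° ✓; |SL| = 10.80 ✓; ∠SLR = 127.3° ✓; |LR| = 22.80 ✗.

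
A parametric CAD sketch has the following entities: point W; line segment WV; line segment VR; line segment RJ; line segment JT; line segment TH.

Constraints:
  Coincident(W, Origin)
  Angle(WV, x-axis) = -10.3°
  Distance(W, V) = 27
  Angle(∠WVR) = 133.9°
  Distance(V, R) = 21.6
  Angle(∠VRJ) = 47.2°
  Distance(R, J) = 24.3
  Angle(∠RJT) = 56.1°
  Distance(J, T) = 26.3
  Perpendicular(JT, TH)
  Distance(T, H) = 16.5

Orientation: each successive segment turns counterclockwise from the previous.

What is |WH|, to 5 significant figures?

45.888

W is at the origin; WV runs at -10.3° with length 27.0, so V = (26.565, -4.8277). ∠WVR = 133.9° gives VR at 35.800° from the x-axis; with |VR| = 21.6, R = (44.084, 7.8074). ∠VRJ = 47.2° gives RJ at 168.60° from the x-axis; with |RJ| = 24.3, J = (20.263, 12.610). ∠RJT = 56.1° gives JT at -67.500° from the x-axis; with |JT| = 26.3, T = (30.328, -11.688). JT ⟂ TH, so TH runs at 22.500°; with |TH| = 16.5, H = (45.572, -5.3733). Then |WH| = |H − W| = 45.888.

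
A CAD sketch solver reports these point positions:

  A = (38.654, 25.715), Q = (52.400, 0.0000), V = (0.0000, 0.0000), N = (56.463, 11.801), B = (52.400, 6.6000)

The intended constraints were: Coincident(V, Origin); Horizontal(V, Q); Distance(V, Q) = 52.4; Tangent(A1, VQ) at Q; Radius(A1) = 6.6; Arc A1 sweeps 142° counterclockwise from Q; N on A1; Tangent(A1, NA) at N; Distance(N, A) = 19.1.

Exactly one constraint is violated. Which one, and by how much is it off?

Distance(N, A) = 19.1 — off by 3.50.

V = (0.00, 0.00) ✓; V.y = 0.00, Q.y = 0.00 ✓; |VQ| = 52.40 ✓; ∠(BQ, QV) = 90.00° ✓; |BQ| = 6.600 ✓; bearing(B→N) − bearing(B→Q) = 142.0° ✓; |BN| = 6.600 ✓; ∠(BN, NA) = 90.00° ✓; |NA| = 22.60 ✗.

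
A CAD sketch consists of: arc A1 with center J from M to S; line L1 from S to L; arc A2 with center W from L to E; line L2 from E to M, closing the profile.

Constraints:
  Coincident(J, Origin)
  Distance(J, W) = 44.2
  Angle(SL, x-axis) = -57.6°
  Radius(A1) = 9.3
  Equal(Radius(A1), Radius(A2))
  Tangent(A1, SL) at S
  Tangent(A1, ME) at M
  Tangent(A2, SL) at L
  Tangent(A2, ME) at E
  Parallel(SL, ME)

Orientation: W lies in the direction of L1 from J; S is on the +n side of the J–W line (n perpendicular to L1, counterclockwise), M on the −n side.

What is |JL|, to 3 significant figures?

45.2

Tangency of A1 to both parallel lines with radius 9.3 puts S and M at J ± 9.3·n: S = (7.85, 4.98), M = (-7.85, -4.98). Equal radii place L and E the same way about W: L = W + 9.3·n = (31.5, -32.3), E = W − 9.3·n = (15.8, -42.3). Then |JL| = |L − J| = 45.2.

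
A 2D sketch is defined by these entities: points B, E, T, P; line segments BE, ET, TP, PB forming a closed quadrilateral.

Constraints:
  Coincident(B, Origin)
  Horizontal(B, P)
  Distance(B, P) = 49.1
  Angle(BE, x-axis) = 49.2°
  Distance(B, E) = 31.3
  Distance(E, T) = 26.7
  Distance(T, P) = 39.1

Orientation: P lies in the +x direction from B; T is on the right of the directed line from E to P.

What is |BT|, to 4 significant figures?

10.05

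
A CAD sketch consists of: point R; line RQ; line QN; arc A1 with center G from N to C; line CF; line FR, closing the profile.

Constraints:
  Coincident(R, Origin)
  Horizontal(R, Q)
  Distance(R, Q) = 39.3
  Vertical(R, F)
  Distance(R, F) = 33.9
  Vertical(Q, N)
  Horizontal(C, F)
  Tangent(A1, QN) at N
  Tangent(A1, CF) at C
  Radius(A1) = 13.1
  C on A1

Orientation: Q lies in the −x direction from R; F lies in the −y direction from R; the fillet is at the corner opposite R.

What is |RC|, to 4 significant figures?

42.84

R is at the origin; R and Q share the same y with |RQ| = 39.3 and Q on the −x side, so Q = (-39.30, 0.000). R and F share the same x with |RF| = 33.9 and F on the −y side, so F = (0.000, -33.90). The virtual corner opposite R is at (-39.30, -33.90). A1 meets QN tangentially, so GN is at right angles to QN and A1 meets CF tangentially, so GC is at right angles to CF, with radius 13.1, so the center G sits 13.1 in from both sides at G = (-26.20, -20.80). That places the tangent points at N = (-39.30, -20.80) on QN and C = (-26.20, -33.90) on CF. Then |RC| = |C − R| = 42.84.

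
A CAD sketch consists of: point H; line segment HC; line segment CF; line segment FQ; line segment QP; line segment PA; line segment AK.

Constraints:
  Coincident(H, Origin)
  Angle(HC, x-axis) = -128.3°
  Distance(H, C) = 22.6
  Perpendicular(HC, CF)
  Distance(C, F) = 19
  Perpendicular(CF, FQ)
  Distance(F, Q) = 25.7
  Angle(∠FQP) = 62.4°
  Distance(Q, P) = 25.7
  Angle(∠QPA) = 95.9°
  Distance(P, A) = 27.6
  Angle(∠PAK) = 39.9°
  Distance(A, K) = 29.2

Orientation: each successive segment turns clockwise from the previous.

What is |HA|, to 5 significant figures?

35.046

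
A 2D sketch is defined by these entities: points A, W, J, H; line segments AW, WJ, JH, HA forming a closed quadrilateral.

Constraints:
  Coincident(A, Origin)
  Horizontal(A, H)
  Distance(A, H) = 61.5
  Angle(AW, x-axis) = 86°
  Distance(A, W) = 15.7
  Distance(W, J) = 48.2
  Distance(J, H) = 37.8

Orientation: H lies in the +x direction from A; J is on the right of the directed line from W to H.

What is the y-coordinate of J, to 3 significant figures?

-22.2

A is at the origin; A and H share the same y with |AH| = 61.5 and H in +x, so H = (61.5, 0). AW runs at 86.0° with |AW| = 15.7, so W = (1.10, 15.7). J is determined by |WJ| = 48.2 and |JH| = 37.8 together: it lies at the intersection of circle(W, 48.2) and circle(H, 37.8). With |WH| = 62.4, the foot of the radical line on WH is 38.4 from W and the perpendicular offset is √(48.2² − 38.4²) = 29.2. Taking the right-of-WH solution: J = (30.9, -22.2).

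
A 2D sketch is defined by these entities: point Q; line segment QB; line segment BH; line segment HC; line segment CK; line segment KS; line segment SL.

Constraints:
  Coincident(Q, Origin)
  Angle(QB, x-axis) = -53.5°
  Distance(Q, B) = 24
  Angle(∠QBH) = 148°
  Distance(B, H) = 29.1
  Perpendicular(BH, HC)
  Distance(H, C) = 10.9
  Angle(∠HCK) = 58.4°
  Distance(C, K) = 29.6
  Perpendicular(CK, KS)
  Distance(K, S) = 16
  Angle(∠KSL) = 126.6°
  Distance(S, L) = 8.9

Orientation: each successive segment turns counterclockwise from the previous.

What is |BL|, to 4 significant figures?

28.43

Q is at the origin; QB runs at -53.5° with length 24.0, so B = (14.28, -19.29). ∠QBH = 148.0° gives BH at -21.50° from the x-axis; with |BH| = 29.1, H = (41.35, -29.96). BH ⟂ HC, so HC runs at 68.50°; with |HC| = 10.9, C = (45.35, -19.82). ∠HCK = 58.4° gives CK at -169.9° from the x-axis; with |CK| = 29.6, K = (16.20, -25.01). CK ⟂ KS, so KS runs at -79.90°; with |KS| = 16.0, S = (19.01, -40.76). ∠KSL = 126.6° gives SL at -26.50° from the x-axis; with |SL| = 8.9, L = (26.98, -44.73). Then |BL| = |L − B| = 28.43.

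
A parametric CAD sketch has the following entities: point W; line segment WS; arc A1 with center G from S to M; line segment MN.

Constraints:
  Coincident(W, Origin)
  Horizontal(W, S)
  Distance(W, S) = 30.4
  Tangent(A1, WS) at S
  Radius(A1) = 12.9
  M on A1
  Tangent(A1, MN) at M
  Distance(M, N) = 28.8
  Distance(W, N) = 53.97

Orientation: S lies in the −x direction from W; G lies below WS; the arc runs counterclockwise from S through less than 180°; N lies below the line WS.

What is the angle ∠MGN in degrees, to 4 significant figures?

65.87°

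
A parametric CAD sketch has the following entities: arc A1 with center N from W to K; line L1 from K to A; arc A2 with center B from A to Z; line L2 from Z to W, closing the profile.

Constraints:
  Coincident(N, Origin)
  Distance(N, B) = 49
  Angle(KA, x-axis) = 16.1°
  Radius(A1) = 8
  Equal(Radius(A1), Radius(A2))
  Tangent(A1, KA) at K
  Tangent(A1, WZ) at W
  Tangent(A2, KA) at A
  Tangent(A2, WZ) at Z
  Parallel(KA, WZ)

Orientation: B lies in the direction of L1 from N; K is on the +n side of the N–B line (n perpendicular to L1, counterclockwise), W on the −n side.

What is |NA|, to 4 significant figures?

49.65

The slot axis is L1's direction at 16.1°, so u = (cos 16.1°, sin 16.1°) = (0.9608, 0.2773) and n = (−sin 16.1°, cos 16.1°) = (-0.2773, 0.9608). N is at the origin and B lies 49.0 along u from N, so B = 49.0·u = (47.08, 13.59). Tangency of A1 to both parallel lines with radius 8.0 puts K and W at N ± 8.0·n: K = (-2.219, 7.686), W = (2.219, -7.686). Equal radii place A and Z the same way about B: A = B + 8.0·n = (44.86, 21.27), Z = B − 8.0·n = (49.30, 5.902). Then |NA| = |A − N| = 49.65.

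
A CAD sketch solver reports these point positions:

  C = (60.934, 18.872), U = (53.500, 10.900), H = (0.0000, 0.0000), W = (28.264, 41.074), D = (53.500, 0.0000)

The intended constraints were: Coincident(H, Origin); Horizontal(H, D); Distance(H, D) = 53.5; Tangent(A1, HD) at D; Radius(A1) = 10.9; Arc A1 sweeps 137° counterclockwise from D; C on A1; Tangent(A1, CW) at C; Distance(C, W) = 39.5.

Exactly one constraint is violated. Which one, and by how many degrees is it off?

Tangent(A1, CW) at C — off by 8.80°.

H = (0.00, 0.00) ✓; H.y = 0.00, D.y = 0.00 ✓; |HD| = 53.50 ✓; ∠(UD, DH) = 90.00° ✓; |UD| = 10.90 ✓; bearing(U→C) − bearing(U→D) = 137.0° ✓; |UC| = 10.90 ✓; ∠(UC, CW) = 81.20° ✗; |CW| = 39.50 ✓.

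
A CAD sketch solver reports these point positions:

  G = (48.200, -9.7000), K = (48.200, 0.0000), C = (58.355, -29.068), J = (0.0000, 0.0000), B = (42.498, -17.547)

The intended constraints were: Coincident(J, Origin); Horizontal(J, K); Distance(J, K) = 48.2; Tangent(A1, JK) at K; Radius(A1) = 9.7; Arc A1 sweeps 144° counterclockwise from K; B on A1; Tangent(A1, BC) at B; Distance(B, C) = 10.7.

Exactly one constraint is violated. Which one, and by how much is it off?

Distance(B, C) = 10.7 — off by 8.90.

J = (0.00, 0.00) ✓; J.y = 0.00, K.y = 0.00 ✓; |JK| = 48.20 ✓; ∠(GK, KJ) = 90.00° ✓; |GK| = 9.700 ✓; bearing(G→B) − bearing(G→K) = 144.0° ✓; |GB| = 9.700 ✓; ∠(GB, BC) = 90.00° ✓; |BC| = 19.60 ✗.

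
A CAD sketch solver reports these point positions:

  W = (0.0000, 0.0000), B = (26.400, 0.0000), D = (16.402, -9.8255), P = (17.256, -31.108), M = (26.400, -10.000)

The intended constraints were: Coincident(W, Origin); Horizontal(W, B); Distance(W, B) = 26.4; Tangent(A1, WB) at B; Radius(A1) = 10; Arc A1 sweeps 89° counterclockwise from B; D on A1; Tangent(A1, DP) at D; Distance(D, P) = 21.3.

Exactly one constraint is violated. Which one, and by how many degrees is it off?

Tangent(A1, DP) at D — off by 3.30°.

W = (0.00, 0.00) ✓; W.y = 0.00, B.y = 0.00 ✓; |WB| = 26.40 ✓; ∠(MB, BW) = 90.00° ✓; |MB| = 10.00 ✓; bearing(M→D) − bearing(M→B) = 89.00° ✓; |MD| = 10.00 ✓; ∠(MD, DP) = 86.70° ✗; |DP| = 21.30 ✓.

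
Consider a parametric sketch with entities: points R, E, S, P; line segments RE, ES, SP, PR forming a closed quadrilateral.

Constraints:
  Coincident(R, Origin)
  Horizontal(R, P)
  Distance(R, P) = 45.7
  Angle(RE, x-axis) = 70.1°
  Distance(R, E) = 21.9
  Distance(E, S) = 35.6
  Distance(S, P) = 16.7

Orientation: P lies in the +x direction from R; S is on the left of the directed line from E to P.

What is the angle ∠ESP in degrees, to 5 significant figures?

106.64°

Checks: |ES| = 35.60 ✓; |SP| = 16.70 ✓.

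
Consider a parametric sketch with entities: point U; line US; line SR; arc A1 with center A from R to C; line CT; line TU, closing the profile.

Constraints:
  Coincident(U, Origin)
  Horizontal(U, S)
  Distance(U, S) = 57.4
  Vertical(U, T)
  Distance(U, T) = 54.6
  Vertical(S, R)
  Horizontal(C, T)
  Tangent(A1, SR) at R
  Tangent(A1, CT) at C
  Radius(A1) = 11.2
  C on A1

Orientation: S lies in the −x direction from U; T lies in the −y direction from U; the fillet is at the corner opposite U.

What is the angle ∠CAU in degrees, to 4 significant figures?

133.2°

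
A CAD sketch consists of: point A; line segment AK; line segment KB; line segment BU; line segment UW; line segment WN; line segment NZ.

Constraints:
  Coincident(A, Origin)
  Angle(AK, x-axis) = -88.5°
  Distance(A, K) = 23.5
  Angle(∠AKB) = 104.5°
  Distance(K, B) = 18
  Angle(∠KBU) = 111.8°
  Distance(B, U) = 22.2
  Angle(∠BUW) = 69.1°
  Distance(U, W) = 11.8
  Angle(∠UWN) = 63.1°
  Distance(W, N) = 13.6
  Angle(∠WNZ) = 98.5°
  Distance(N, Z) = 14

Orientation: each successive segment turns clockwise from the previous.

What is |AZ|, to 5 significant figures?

40.877

A is at the origin; AK runs at -88.5° with length 23.5, so K = (0.61516, -23.492). ∠AKB = 104.5° gives KB at -164.00° from the x-axis; with |KB| = 18.0, B = (-16.688, -28.453). ∠KBU = 111.8° gives BU at 127.80° from the x-axis; with |BU| = 22.2, U = (-30.294, -10.912). ∠BUW = 69.1° gives UW at 16.900° from the x-axis; with |UW| = 11.8, W = (-19.004, -7.4817). ∠UWN = 63.1° gives WN at -100.00° from the x-axis; with |WN| = 13.6, N = (-21.365, -20.875). ∠WNZ = 98.5° gives NZ at 178.50° from the x-axis; with |NZ| = 14.0, Z = (-35.361, -20.509). Then |AZ| = |Z − A| = 40.877.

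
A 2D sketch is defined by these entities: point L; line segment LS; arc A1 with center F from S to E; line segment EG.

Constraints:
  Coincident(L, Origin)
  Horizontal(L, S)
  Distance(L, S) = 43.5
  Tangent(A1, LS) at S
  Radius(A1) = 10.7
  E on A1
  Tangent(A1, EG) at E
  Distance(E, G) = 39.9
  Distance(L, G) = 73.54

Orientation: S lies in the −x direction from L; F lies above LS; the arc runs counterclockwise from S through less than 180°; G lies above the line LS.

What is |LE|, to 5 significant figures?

37.574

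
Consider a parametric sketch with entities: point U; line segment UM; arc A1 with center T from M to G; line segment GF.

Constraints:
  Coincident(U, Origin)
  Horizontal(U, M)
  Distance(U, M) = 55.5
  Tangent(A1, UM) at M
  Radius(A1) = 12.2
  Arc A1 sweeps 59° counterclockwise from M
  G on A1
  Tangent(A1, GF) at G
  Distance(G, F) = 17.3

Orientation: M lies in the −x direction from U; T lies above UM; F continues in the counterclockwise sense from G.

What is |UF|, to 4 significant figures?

41.66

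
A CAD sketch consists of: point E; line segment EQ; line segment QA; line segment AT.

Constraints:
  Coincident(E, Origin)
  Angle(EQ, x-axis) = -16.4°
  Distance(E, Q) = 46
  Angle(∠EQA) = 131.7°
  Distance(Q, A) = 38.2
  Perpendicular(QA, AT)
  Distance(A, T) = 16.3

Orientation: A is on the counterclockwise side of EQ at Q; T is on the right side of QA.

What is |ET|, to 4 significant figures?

85.43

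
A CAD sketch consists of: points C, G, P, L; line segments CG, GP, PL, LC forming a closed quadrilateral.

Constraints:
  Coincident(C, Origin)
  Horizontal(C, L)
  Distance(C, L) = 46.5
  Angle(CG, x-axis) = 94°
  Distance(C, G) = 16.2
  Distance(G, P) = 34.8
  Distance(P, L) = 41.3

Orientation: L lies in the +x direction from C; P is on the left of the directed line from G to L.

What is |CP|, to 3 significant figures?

45.5

Checks: |GP| = 34.80 ✓; |PL| = 41.30 ✓.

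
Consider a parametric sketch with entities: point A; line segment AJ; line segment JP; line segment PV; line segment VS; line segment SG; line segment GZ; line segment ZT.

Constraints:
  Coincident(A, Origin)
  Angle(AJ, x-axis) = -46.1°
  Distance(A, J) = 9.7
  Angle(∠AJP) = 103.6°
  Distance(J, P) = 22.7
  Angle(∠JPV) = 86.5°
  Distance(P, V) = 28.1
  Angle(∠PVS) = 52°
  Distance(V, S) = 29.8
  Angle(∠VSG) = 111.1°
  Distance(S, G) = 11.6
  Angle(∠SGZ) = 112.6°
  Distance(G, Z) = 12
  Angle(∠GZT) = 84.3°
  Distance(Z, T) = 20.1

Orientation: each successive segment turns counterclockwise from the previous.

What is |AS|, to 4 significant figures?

1.471

A is at the origin; AJ runs at -46.1° with length 9.7, so J = (6.726, -6.989). ∠AJP = 103.6° gives JP at 30.30° from the x-axis; with |JP| = 22.7, P = (26.33, 4.463). ∠JPV = 86.5° gives PV at 123.8° from the x-axis; with |PV| = 28.1, V = (10.69, 27.81). ∠PVS = 52.0° gives VS at -108.2° from the x-axis; with |VS| = 29.8, S = (1.386, -0.4951). Then |AS| = |S − A| = 1.471.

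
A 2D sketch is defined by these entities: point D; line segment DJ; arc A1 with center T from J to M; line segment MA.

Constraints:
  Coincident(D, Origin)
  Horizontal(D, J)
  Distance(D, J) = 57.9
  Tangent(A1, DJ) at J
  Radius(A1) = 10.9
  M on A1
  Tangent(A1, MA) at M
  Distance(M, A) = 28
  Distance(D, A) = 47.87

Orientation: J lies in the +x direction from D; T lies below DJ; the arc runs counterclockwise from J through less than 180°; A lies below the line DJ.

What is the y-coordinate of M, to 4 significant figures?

-6.221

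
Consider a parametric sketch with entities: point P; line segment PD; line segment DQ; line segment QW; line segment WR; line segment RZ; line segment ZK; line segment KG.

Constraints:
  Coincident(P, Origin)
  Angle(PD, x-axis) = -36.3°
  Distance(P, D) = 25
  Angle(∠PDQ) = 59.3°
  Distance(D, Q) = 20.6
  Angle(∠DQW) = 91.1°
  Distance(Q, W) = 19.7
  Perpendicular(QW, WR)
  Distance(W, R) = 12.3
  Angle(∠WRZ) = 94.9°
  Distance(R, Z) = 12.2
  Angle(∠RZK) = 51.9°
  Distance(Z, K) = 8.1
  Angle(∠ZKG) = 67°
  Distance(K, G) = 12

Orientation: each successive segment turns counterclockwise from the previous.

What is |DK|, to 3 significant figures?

18.7

∠WRZ = 94.9° gives RZ at -11.6° from the x-axis; with |RZ| = 12.2, Z = (13.1, -6.67). ∠RZK = 51.9° gives ZK at 116° from the x-axis; with |ZK| = 8.1, K = (9.49, 0.580). Then |DK| = |K − D| = 18.7.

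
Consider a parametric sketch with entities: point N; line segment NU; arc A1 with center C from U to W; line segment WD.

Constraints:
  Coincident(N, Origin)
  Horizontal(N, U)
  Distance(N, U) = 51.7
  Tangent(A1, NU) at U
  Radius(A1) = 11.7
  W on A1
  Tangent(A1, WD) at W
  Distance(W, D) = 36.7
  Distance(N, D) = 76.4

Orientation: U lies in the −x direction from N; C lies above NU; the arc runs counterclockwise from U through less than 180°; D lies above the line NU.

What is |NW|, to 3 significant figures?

44.7

N is at the origin; N and U share the same y with |NU| = 51.7 and U on the −x side, so U = (-51.7, 0.00). The tangent condition forces CU to be normal to NU, so C = U + (0, 11.7) = (-51.7, 11.7). Since CW ⟂ WD (tangency), |CD| = √(11.7² + 36.7²) = 38.5 regardless of where W sits on A1. So D lies on both circle(N, 76.4) and circle(C, 38.5); the above-NU intersection is D = (-58.0, 49.7). W is the foot of the tangent from D: W = (-41.3, 17.0).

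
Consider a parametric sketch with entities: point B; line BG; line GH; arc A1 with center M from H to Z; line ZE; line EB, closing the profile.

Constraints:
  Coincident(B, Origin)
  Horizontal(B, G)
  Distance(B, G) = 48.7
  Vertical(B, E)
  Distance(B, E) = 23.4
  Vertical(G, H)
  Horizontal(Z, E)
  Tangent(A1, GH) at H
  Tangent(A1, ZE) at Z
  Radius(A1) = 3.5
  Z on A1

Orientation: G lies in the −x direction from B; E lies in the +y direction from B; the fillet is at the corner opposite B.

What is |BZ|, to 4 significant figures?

50.90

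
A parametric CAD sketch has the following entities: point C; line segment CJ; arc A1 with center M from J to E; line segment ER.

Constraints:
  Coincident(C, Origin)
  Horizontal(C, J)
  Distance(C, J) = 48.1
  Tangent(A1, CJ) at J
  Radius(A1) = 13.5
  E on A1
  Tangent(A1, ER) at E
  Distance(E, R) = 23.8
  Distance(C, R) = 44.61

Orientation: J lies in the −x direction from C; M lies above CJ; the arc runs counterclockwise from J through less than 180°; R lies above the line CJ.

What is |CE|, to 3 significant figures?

36.5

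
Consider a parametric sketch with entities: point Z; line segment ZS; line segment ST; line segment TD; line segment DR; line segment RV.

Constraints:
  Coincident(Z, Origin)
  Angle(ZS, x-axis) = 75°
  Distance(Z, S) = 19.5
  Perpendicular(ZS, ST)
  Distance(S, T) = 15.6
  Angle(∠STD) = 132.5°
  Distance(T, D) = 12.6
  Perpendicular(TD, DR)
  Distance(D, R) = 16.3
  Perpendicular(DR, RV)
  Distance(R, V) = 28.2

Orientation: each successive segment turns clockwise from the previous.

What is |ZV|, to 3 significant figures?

21.2

Z is at the origin; ZS runs at 75.0° with length 19.5, so S = (5.05, 18.8). The perpendicularity gives ST at right angles to ZS, so ST runs at -15.0°; with |ST| = 15.6, T = (20.1, 14.8). ∠STD = 132.5° gives TD at -62.5° from the x-axis; with |TD| = 12.6, D = (25.9, 3.62). TD ⟂ DR, so DR runs at -152°; with |DR| = 16.3, R = (11.5, -3.90). The perpendicularity gives RV at right angles to DR, so RV runs at 118°; with |RV| = 28.2, V = (-1.55, 21.1). Then |ZV| = |V − Z| = 21.2.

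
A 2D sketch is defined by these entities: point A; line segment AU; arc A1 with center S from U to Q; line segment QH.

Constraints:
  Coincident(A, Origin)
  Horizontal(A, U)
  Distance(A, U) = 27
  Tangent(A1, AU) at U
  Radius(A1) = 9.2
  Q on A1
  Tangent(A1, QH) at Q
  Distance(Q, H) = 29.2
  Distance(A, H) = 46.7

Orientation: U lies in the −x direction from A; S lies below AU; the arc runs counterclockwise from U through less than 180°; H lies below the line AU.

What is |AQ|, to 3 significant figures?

37.7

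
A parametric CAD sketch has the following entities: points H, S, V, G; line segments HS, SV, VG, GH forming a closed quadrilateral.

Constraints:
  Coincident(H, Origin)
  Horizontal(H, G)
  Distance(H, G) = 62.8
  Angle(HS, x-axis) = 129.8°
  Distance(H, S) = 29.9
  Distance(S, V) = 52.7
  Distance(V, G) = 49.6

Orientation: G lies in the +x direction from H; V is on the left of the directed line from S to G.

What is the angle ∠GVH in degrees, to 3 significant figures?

78.7°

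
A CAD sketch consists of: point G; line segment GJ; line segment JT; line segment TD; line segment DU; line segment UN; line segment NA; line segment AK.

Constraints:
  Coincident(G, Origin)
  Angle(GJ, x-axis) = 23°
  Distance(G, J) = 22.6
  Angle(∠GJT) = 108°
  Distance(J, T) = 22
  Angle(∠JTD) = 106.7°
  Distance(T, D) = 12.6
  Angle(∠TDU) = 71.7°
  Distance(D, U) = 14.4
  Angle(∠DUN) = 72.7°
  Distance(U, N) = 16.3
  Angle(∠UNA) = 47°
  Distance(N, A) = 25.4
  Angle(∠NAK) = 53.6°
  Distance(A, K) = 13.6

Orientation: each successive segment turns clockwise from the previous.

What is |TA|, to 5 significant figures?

19.742

∠DUN = 72.7° gives UN at 22.100° from the x-axis; with |UN| = 16.3, N = (34.466, -1.1636). ∠UNA = 47.0° gives NA at -110.90° from the x-axis; with |NA| = 25.4, A = (25.405, -24.892). Then |TA| = |A − T| = 19.742.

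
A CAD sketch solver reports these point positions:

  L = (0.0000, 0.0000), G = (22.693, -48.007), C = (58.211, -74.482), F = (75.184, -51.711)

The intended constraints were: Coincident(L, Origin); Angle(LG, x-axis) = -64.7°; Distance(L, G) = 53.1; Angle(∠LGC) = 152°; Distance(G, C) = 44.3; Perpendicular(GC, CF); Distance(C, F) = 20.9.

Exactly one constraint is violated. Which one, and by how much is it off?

Distance(C, F) = 20.9 — off by 7.50.

L = (0.00, 0.00) ✓; LG at -64.70° ✓; |LG| = 53.10 ✓; ∠LGC = 152.0° ✓; |GC| = 44.30 ✓; ∠(GC, CF) = 90.00° ✓; |CF| = 28.40 ✗.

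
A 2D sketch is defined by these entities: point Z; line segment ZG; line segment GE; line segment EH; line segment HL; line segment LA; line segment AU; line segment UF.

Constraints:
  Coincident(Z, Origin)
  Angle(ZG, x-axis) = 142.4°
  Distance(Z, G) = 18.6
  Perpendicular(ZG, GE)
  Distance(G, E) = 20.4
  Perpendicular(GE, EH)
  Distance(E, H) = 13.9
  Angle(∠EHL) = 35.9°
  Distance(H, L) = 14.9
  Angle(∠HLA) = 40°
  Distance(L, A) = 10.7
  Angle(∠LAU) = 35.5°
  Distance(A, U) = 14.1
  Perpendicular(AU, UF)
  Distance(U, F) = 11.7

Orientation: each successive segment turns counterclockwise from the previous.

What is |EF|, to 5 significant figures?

15.811

Z is at the origin; ZG runs at 142.4° with length 18.6, so G = (-14.737, 11.349). ZG ⟂ GE, so GE runs at -127.60°; with |GE| = 20.4, E = (-27.184, -4.8140). The perpendicularity gives EH at right angles to GE, so EH runs at -37.600°; with |EH| = 13.9, H = (-16.171, -13.295). ∠EHL = 35.9° gives HL at 106.50° from the x-axis; with |HL| = 14.9, L = (-20.403, 0.99139). ∠HLA = 40.0° gives LA at -113.50° from the x-axis; with |LA| = 10.7, A = (-24.669, -8.8212). ∠LAU = 35.5° gives AU at 31.000° from the x-axis; with |AU| = 14.1, U = (-12.583, -1.5591). AU ⟂ UF, so UF runs at 121.00°; with |UF| = 11.7, F = (-18.609, 8.4697). Then |EF| = |F − E| = 15.811.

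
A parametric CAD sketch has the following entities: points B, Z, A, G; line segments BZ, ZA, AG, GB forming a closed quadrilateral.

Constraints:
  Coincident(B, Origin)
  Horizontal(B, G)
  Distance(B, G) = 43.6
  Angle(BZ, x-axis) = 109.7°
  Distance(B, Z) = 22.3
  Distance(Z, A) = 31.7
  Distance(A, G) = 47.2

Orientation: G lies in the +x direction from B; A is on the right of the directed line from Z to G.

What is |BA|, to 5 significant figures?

10.590

Checks: BZ at 109.7° ✓; |ZA| = 31.70 ✓; |AG| = 47.20 ✓.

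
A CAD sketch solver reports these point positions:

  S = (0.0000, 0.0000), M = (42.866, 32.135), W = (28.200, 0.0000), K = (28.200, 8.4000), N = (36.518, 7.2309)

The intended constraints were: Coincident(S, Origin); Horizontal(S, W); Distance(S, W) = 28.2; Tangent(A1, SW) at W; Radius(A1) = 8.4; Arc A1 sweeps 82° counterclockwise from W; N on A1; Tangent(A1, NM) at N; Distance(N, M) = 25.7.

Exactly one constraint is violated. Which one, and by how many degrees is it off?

Tangent(A1, NM) at N — off by 6.30°.

S = (0.00, 0.00) ✓; S.y = 0.00, W.y = 0.00 ✓; |SW| = 28.20 ✓; ∠(KW, WS) = 90.00° ✓; |KW| = 8.400 ✓; bearing(K→N) − bearing(K→W) = 82.00° ✓; |KN| = 8.400 ✓; ∠(KN, NM) = 96.30° ✗; |NM| = 25.70 ✓.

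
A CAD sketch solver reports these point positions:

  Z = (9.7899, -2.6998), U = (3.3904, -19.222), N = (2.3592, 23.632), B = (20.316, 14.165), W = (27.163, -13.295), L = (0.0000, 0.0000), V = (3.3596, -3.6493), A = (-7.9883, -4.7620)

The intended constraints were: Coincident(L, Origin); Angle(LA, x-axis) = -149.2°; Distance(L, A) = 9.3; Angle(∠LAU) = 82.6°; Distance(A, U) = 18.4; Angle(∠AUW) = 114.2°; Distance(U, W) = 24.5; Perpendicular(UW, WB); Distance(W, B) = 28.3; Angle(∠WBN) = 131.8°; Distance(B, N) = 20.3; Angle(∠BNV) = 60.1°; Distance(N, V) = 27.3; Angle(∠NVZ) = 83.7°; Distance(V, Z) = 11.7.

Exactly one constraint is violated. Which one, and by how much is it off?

Distance(V, Z) = 11.7 — off by 5.20.

L = (0.00, 0.00) ✓; LA at -149.2° ✓; |LA| = 9.300 ✓; ∠LAU = 82.60° ✓; |AU| = 18.40 ✓; ∠AUW = 114.2° ✓; |UW| = 24.50 ✓; ∠(UW, WB) = 90.00° ✓; |WB| = 28.30 ✓; ∠WBN = 131.8° ✓; |BN| = 20.30 ✓; ∠BNV = 60.10° ✓; |NV| = 27.30 ✓; ∠NVZ = 83.70° ✓; |VZ| = 6.500 ✗.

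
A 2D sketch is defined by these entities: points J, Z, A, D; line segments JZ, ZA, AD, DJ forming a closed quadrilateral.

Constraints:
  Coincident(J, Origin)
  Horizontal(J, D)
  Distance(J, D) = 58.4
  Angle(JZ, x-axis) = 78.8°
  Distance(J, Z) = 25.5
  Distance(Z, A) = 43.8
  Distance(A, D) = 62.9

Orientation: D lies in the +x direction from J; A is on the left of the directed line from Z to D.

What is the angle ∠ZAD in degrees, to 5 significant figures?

64.265°

Checks: JZ at 78.80° ✓; |ZA| = 43.80 ✓; |AD| = 62.90 ✓.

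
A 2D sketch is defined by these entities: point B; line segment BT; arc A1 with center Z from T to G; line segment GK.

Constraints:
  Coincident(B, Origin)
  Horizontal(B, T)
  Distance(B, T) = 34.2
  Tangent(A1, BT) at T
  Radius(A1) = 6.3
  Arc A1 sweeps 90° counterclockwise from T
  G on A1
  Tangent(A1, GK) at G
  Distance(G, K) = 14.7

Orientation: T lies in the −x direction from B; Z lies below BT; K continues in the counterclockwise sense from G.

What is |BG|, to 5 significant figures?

40.987

A1 meets BT tangentially, so ZT is at right angles to BT, so Z = T + (0, -6.3) = (-34.200, -6.3000). On A1, T sits at bearing 90° from Z; a 90° counterclockwise sweep puts G at bearing 180°, so G = Z + 6.3·(cos 180°, sin 180°) = (-40.500, -6.3000). Then |BG| = |G − B| = 40.987.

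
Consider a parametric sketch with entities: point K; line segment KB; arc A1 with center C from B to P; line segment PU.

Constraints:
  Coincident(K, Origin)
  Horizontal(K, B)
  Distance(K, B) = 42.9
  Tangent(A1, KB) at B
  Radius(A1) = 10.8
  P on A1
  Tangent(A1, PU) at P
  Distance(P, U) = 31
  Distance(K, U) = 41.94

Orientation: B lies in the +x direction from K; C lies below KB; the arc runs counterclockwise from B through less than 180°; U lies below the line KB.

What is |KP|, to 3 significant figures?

33.5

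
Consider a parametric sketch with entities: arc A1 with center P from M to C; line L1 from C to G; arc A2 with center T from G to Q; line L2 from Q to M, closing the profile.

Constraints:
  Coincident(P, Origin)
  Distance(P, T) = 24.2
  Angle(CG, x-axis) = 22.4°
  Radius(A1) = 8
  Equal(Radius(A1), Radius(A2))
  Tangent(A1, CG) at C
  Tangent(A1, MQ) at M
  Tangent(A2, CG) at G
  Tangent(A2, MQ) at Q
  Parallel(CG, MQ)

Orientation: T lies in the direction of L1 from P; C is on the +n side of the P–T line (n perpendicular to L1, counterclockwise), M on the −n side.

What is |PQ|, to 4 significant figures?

25.49

The slot axis is L1's direction at 22.4°, so u = (cos 22.4°, sin 22.4°) = (0.9245, 0.3811) and n = (−sin 22.4°, cos 22.4°) = (-0.3811, 0.9245). P is at the origin and T lies 24.2 along u from P, so T = 24.2·u = (22.37, 9.222). Tangency of A1 to both parallel lines with radius 8.0 puts C and M at P ± 8.0·n: C = (-3.049, 7.396), M = (3.049, -7.396). Equal radii place G and Q the same way about T: G = T + 8.0·n = (19.33, 16.62), Q = T − 8.0·n = (25.42, 1.826). Then |PQ| = |Q − P| = 25.49.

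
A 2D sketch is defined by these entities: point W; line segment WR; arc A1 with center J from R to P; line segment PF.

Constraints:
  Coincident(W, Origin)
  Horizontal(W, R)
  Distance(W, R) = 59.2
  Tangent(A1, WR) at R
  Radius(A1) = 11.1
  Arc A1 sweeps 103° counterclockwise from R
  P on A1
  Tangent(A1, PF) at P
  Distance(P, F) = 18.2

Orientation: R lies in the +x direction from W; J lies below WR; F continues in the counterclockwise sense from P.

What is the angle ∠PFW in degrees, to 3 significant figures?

46.2°

W is at the origin; WR is horizontal with |WR| = 59.2 and R on the +x side, so R = (59.2, 0.00). A1 meets WR tangentially, so JR is at right angles to WR, so J = R + (0, -11.1) = (59.2, -11.1). On A1, R sits at bearing 90° from J; a 103° counterclockwise sweep puts P at bearing 193°, so P = J + 11.1·(cos 193°, sin 193°) = (48.4, -13.6). Since A1 is tangent to PF there, JP ⟂ PF, so PF runs along (−sin 193°, cos 193°); with |PF| = 18.2, F = (52.5, -31.3). Then cos ∠PFW = FP·FW / (|FP||FW|), giving 46.2°.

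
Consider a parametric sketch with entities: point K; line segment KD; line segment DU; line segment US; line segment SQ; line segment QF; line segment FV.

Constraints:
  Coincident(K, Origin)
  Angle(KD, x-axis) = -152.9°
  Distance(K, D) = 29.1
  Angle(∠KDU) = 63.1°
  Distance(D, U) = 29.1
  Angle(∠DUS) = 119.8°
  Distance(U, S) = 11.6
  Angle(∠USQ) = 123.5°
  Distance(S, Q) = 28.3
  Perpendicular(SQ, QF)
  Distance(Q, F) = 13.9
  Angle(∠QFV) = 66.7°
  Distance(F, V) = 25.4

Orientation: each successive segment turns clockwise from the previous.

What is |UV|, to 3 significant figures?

12.8

The perpendicularity gives QF at right angles to SQ, so QF runs at -116°; with |QF| = 13.9, F = (3.16, -3.42). ∠QFV = 66.7° gives FV at 130° from the x-axis; with |FV| = 25.4, V = (-13.2, 16.0). Then |UV| = |V − U| = 12.8.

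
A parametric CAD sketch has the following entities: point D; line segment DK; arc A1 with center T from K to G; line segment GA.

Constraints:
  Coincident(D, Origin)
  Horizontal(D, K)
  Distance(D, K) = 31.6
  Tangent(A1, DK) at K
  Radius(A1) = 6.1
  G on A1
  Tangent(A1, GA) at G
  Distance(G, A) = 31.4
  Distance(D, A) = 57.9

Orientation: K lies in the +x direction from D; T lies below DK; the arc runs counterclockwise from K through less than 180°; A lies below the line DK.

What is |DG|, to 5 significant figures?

28.638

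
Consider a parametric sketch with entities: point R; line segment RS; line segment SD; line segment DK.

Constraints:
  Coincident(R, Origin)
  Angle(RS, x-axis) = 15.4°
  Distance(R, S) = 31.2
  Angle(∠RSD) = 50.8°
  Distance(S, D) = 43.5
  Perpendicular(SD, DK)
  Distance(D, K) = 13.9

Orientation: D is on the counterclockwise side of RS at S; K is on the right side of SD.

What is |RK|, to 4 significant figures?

44.89

R is at the origin; RS runs at 15.4° with length 31.2, so S = 31.2·(cos 15.4°, sin 15.4°) = (30.08, 8.285). ∠RSD = 50.8°, so SD runs at 15.4° + (180° − 50.8°) = 144.6° from the x-axis; with |SD| = 43.5, D = S + 43.5·(cos 144.6°, sin 144.6°) = (-5.378, 33.48). SD is perpendicular to DK; with |DK| = 13.9 on the right of SD, K = D + 13.9·(0.5793, 0.8151) = (2.674, 44.81). Then |RK| = |K − R| = 44.89.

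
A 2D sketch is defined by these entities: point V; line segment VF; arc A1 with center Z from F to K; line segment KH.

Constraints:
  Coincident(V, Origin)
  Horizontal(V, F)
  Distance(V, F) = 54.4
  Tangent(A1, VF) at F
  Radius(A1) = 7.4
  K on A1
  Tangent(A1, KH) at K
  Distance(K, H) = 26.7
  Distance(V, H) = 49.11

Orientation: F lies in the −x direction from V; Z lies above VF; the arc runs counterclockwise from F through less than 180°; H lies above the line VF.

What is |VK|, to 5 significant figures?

47.666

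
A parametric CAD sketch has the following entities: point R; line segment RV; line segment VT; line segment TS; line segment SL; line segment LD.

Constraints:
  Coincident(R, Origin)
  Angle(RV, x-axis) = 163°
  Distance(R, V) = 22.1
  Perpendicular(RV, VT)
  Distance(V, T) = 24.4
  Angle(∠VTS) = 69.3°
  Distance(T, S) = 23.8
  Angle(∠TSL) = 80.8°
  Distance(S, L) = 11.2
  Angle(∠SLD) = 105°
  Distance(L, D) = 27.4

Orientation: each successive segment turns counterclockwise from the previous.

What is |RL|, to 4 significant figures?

8.294

R is at the origin; RV runs at 163.0° with length 22.1, so V = (-21.13, 6.461). The perpendicularity gives VT at right angles to RV, so VT runs at -107.0°; with |VT| = 24.4, T = (-28.27, -16.87). ∠VTS = 69.3° gives TS at 3.700° from the x-axis; with |TS| = 23.8, S = (-4.518, -15.34). ∠TSL = 80.8° gives SL at 102.9° from the x-axis; with |SL| = 11.2, L = (-7.018, -4.419). Then |RL| = |L − R| = 8.294.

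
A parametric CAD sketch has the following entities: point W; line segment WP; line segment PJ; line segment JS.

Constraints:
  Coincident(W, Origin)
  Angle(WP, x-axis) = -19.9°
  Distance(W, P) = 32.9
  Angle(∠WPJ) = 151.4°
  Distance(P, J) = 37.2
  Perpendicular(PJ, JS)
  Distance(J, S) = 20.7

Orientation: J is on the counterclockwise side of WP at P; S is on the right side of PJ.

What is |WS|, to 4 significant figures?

75.47

W is at the origin; WP runs at -19.9° with length 32.9, so P = 32.9·(cos -19.9°, sin -19.9°) = (30.94, -11.20). ∠WPJ = 151.4°, so PJ runs at -19.9° + (180° − 151.4°) = 8.700° from the x-axis; with |PJ| = 37.2, J = P + 37.2·(cos 8.700°, sin 8.700°) = (67.71, -5.572). The perpendicularity gives JS at right angles to PJ; with |JS| = 20.7 on the right of PJ, S = J + 20.7·(0.1513, -0.9885) = (70.84, -26.03). Then |WS| = |S − W| = 75.47.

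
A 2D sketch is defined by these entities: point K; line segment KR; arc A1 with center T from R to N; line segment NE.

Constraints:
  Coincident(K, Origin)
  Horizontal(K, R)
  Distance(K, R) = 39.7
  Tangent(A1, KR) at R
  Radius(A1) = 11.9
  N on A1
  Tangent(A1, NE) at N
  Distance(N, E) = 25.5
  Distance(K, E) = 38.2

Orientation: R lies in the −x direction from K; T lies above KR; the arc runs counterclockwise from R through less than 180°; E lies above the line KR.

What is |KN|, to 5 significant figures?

29.553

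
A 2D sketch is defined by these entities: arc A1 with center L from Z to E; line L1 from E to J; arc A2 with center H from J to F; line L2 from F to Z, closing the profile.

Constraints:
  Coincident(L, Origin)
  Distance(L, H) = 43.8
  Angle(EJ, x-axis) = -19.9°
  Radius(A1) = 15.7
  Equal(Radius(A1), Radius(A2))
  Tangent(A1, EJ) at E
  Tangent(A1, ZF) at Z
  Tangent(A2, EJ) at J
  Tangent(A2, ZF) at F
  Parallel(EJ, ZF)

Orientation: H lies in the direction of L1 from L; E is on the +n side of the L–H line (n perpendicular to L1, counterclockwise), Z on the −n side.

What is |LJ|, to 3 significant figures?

46.5

The slot axis is L1's direction at -19.9°, so u = (cos -19.9°, sin -19.9°) = (0.940, -0.340) and n = (−sin -19.9°, cos -19.9°) = (0.340, 0.940). L is at the origin and H lies 43.8 along u from L, so H = 43.8·u = (41.2, -14.9). Tangency of A1 to both parallel lines with radius 15.7 puts E and Z at L ± 15.7·n: E = (5.34, 14.8), Z = (-5.34, -14.8). Equal radii place J and F the same way about H: J = H + 15.7·n = (46.5, -0.146), F = H − 15.7·n = (35.8, -29.7). Then |LJ| = |J − L| = 46.5.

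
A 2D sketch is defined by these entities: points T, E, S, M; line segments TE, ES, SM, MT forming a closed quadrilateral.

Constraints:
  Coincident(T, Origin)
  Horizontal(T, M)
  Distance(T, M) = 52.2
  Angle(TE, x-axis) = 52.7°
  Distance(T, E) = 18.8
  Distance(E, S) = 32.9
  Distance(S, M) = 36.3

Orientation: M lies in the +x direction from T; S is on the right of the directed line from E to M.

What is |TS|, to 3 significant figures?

26.1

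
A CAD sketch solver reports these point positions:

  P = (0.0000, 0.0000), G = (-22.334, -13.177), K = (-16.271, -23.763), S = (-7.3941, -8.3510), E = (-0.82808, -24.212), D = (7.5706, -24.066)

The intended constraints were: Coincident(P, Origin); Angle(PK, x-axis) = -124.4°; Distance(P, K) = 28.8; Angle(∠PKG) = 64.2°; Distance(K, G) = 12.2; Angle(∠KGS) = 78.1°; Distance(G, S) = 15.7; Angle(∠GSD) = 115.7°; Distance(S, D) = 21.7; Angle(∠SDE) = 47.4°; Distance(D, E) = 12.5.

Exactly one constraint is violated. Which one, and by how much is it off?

Distance(D, E) = 12.5 — off by 4.10.

P = (0.00, 0.00) ✓; PK at -124.4° ✓; |PK| = 28.80 ✓; ∠PKG = 64.20° ✓; |KG| = 12.20 ✓; ∠KGS = 78.10° ✓; |GS| = 15.70 ✓; ∠GSD = 115.7° ✓; |SD| = 21.70 ✓; ∠SDE = 47.40° ✓; |DE| = 8.400 ✗.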